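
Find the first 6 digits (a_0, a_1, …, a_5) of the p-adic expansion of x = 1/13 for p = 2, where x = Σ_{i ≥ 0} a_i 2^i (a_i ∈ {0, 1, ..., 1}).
(a_0, …, a_5) = (1, 0, 1, 0, 0, 0)

v_2(1/13) = 0 (numerator and denominator both coprime to 2), so x ∈ ℤ_2^×. Compute digits iteratively via a_i = x_i mod 2, x_{i+1} = (x_i − a_i)/2, with x_0 = x:
  x_0 = 1/13;  a_0 = 1;  x_1 = (x_0 − 1)/2 = -6/13
  x_1 = -6/13;  a_1 = 0;  x_2 = (x_1 − 0)/2 = -3/13
  x_2 = -3/13;  a_2 = 1;  x_3 = (x_2 − 1)/2 = -8/13
  x_3 = -8/13;  a_3 = 0;  x_4 = (x_3 − 0)/2 = -4/13
  x_4 = -4/13;  a_4 = 0;  x_5 = (x_4 − 0)/2 = -2/13
  x_5 = -2/13;  a_5 = 0;  x_6 = (x_5 − 0)/2 = -1/13
Digits: (1, 0, 1, 0, 0, 0).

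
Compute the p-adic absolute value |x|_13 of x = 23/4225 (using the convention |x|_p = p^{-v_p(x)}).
|23/4225|_13 = 169

Step 1 — compute v_13(x) by factoring powers of 13 out of the numerator and denominator: v_13(23/4225) = -2. Step 2 — apply |x|_p = p^{-v_p(x)} = 13^{2} = 169.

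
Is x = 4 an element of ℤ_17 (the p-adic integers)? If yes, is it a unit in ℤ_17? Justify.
x ∈ ℤ_17^× (unit); v_17(x) = 0

ℤ_17 = {x ∈ ℚ_17 : v_17(x) ≥ 0} and ℤ_17^× = {x ∈ ℤ_17 : v_17(x) = 0}. Here v_17(4) = v_17(num) − v_17(den) = 0; compare against these criteria.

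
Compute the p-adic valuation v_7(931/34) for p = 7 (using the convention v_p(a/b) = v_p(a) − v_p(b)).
v_7(931/34) = 2

Factor powers of 7 from the numerator and denominator of the reduced fraction: 931 = 7^2 · 19 and 34 = 7^0 · 34. Apply v_p(a/b) = v_p(a) − v_p(b): v_7(931/34) = 2 − 0 = 2.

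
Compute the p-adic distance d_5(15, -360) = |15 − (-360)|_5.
d_5(15, -360) = 1/125

Step 1 — x − y = 15 − (-360) = 375. Step 2 — v_5(375) = 3 (factor: 375 = (5^3 · 3); the sign does not affect v_p). Step 3 — |x − y|_5 = 5^{-3} = 1/125.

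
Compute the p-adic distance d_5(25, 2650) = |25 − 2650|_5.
d_5(25, 2650) = 1/125

Step 1 — x − y = 25 − 2650 = -2625. Step 2 — v_5(-2625) = 3 (factor: -2625 = −(5^3 · 21); the sign does not affect v_p). Step 3 — |x − y|_5 = 5^{-3} = 1/125.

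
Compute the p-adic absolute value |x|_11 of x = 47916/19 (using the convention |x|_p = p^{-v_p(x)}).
|47916/19|_11 = 1/1331

Step 1 — compute v_11(x) by factoring powers of 11 out of the numerator and denominator: v_11(47916/19) = 3. Step 2 — apply |x|_p = p^{-v_p(x)} = 11^{-3} = 1/1331.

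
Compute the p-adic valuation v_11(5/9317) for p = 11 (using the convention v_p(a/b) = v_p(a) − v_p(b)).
v_11(5/9317) = -3

Factor powers of 11 from the numerator and denominator of the reduced fraction: 5 = 11^0 · 5 and 9317 = 11^3 · 7. Apply v_p(a/b) = v_p(a) − v_p(b): v_11(5/9317) = 0 − 3 = -3.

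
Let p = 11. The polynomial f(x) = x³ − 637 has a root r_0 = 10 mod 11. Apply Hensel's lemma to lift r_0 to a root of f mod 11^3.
r_2 = 1220 (mod 1331)

Hensel: r_{i+1} = r_i − f(r_i)/f′(r_i) mod 11^{i+2}, where f′(x) = 3x². Iterate:
  r_0 = 10 (mod 11)
  r_1 = 10 (mod 121)
  r_2 = 1220 (mod 1331)
Final: r = 1220 with f(r) ≡ 0 mod 11^3.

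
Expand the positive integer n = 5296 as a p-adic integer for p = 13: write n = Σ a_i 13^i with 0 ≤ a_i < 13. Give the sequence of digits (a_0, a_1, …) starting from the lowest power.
(a_0, a_1, …) = (5, 4, 5, 2)

Repeated division by 13 gives the digits low-to-high: 5296 = 5 + 4·13^1 + 5·13^2 + 2·13^3. Digit sequence: (5, 4, 5, 2).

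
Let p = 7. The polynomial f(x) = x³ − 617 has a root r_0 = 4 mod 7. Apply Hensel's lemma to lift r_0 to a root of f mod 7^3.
r_2 = 88 (mod 343)

Hensel: r_{i+1} = r_i − f(r_i)/f′(r_i) mod 7^{i+2}, where f′(x) = 3x². Iterate:
  r_0 = 4 (mod 7)
  r_1 = 39 (mod 49)
  r_2 = 88 (mod 343)
Final: r = 88 with f(r) ≡ 0 mod 7^3.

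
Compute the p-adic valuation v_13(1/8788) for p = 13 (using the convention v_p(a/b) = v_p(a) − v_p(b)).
v_13(1/8788) = -3

Factor powers of 13 from the numerator and denominator of the reduced fraction: 1 = 13^0 · 1 and 8788 = 13^3 · 4. Apply v_p(a/b) = v_p(a) − v_p(b): v_13(1/8788) = 0 − 3 = -3.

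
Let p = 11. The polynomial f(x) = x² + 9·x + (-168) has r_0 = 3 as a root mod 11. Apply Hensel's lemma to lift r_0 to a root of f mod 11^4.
r_3 = 10321 (mod 14641)

Hensel: r_{i+1} = r_i − f(r_i)·(f′(r_i))^{-1} mod 11^{i+2}, f′(x) = 2x + 9. Iterate:
  r_0 = 3 (mod 11)
  r_1 = 36 (mod 121)
  r_2 = 1004 (mod 1331)
  r_3 = 10321 (mod 14641)
Final: r = 10321 satisfies f(r) ≡ 0 mod 11^4.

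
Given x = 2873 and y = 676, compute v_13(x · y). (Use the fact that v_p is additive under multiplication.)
v_13(1942148) = 4

v_p(x) = 2 (factor: 2873 = 13^2 · 17); v_p(y) = 2 (factor: 676 = 13^2 · 4). Additivity: v_p(xy) = v_p(x) + v_p(y) = 2 + 2 = 4. (Direct check: xy = 1942148 = 13^4 · (68).)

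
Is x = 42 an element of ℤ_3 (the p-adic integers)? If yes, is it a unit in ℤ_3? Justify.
x ∈ ℤ_3 but not a unit; v_3(x) = 1 > 0

ℤ_3 = {x ∈ ℚ_3 : v_3(x) ≥ 0} and ℤ_3^× = {x ∈ ℤ_3 : v_3(x) = 0}. Here v_3(42) = v_3(num) − v_3(den) = 1; compare against these criteria.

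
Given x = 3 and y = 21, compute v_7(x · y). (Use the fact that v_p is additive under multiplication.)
v_7(63) = 1

v_p(x) = 0 (factor: 3 = 7^0 · 3); v_p(y) = 1 (factor: 21 = 7^1 · 3). Additivity: v_p(xy) = v_p(x) + v_p(y) = 0 + 1 = 1. (Direct check: xy = 63 = 7^1 · (9).)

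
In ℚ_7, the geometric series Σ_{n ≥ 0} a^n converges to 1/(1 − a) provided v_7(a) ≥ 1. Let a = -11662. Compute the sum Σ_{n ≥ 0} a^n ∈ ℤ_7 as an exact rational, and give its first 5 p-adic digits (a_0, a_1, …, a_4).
Σ a^n = 1/(1 − a) = 1/11663;  first 5 digits = (1, 0, 0, 1, 2)

v_7(a) = 3 ≥ 1, so the series converges in ℤ_7 to 1/(1 − a) = 1/(1 − (-11662)) = 1/11663. Expand this rational in ℤ_7: compute digits iteratively via d_i = x_i mod 7, x_{i+1} = (x_i − d_i)/7. The first 5 digits are (1, 0, 0, 1, 2).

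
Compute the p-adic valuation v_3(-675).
v_3(-675) = 3

v_3(n) is the largest exponent k such that 3^k divides n. Factor out: -675 = -3^3 · 25. (Sign doesn't affect v_p.) So v_3(-675) = 3.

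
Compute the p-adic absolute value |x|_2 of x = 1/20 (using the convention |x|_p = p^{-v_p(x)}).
|1/20|_2 = 4

Step 1 — compute v_2(x) by factoring powers of 2 out of the numerator and denominator: v_2(1/20) = -2. Step 2 — apply |x|_p = p^{-v_p(x)} = 2^{2} = 4.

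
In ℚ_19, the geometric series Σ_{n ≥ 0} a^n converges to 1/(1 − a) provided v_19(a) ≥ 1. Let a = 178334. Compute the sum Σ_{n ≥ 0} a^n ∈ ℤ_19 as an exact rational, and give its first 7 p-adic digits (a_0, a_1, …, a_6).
Σ a^n = 1/(1 − a) = -1/178333;  first 7 digits = (1, 0, 0, 7, 1, 0, 11)

v_19(a) = 3 ≥ 1, so the series converges in ℤ_19 to 1/(1 − a) = 1/(1 − 178334) = -1/178333. Expand this rational in ℤ_19: compute digits iteratively via d_i = x_i mod 19, x_{i+1} = (x_i − d_i)/19. The first 7 digits are (1, 0, 0, 7, 1, 0, 11).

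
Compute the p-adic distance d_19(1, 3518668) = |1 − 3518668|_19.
d_19(1, 3518668) = 1/130321

Step 1 — x − y = 1 − 3518668 = -3518667. Step 2 — v_19(-3518667) = 4 (factor: -3518667 = −(19^4 · 27); the sign does not affect v_p). Step 3 — |x − y|_19 = 19^{-4} = 1/130321.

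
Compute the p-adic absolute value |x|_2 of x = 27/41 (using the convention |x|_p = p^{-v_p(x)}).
|27/41|_2 = 1

Step 1 — compute v_2(x) by factoring powers of 2 out of the numerator and denominator: v_2(27/41) = 0. Step 2 — apply |x|_p = p^{-v_p(x)} = 2^{0} = 1.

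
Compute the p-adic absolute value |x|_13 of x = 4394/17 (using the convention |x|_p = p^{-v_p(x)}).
|4394/17|_13 = 1/2197

Step 1 — compute v_13(x) by factoring powers of 13 out of the numerator and denominator: v_13(4394/17) = 3. Step 2 — apply |x|_p = p^{-v_p(x)} = 13^{-3} = 1/2197.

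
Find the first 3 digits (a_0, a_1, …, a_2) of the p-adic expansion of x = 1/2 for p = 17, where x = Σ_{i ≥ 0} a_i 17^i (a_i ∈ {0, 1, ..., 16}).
(a_0, …, a_2) = (9, 8, 8)

v_17(1/2) = 0 (numerator and denominator both coprime to 17), so x ∈ ℤ_17^×. Compute digits iteratively via a_i = x_i mod 17, x_{i+1} = (x_i − a_i)/17, with x_0 = x:
  x_0 = 1/2;  a_0 = 9;  x_1 = (x_0 − 9)/17 = -1/2
  x_1 = -1/2;  a_1 = 8;  x_2 = (x_1 − 8)/17 = -1/2
  x_2 = -1/2;  a_2 = 8;  x_3 = (x_2 − 8)/17 = -1/2
Digits: (9, 8, 8).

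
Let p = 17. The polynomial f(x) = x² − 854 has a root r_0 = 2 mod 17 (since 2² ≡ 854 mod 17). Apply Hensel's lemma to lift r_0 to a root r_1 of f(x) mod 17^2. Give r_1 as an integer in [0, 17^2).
r_1 = 70 (mod 289)

Hensel's recurrence: r_{i+1} = r_i − f(r_i)·(f′(r_i))^{-1} mod 17^{i+2}, with f′(x) = 2x. Iterate:
  r_0 = 2 (mod 17)
  r_1 = 70 (mod 289)
Final: r_1 = 70, and one checks f(r_1) ≡ 0 mod 17^2.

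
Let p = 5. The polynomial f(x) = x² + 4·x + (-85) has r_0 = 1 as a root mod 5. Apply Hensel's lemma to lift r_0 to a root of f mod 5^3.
r_2 = 31 (mod 125)

Hensel: r_{i+1} = r_i − f(r_i)·(f′(r_i))^{-1} mod 5^{i+2}, f′(x) = 2x + 4. Iterate:
  r_0 = 1 (mod 5)
  r_1 = 6 (mod 25)
  r_2 = 31 (mod 125)
Final: r = 31 satisfies f(r) ≡ 0 mod 5^3.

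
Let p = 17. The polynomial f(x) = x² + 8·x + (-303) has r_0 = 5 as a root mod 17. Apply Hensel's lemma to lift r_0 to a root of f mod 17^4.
r_3 = 42726 (mod 83521)

Hensel: r_{i+1} = r_i − f(r_i)·(f′(r_i))^{-1} mod 17^{i+2}, f′(x) = 2x + 8. Iterate:
  r_0 = 5 (mod 17)
  r_1 = 243 (mod 289)
  r_2 = 3422 (mod 4913)
  r_3 = 42726 (mod 83521)
Final: r = 42726 satisfies f(r) ≡ 0 mod 17^4.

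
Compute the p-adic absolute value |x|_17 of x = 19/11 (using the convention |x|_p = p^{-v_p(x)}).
|19/11|_17 = 1

Step 1 — compute v_17(x) by factoring powers of 17 out of the numerator and denominator: v_17(19/11) = 0. Step 2 — apply |x|_p = p^{-v_p(x)} = 17^{0} = 1.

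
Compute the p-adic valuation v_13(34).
v_13(34) = 0

v_13(n) is the largest exponent k such that 13^k divides n. Factor out: 34 = 13^0 · 34. (Sign doesn't affect v_p.) So v_13(34) = 0.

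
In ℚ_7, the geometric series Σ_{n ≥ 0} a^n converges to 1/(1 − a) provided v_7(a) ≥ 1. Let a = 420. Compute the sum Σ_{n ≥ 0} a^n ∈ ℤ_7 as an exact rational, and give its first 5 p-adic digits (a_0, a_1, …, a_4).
Σ a^n = 1/(1 − a) = -1/419;  first 5 digits = (1, 4, 3, 5, 1)

v_7(a) = 1 ≥ 1, so the series converges in ℤ_7 to 1/(1 − a) = 1/(1 − 420) = -1/419. Expand this rational in ℤ_7: compute digits iteratively via d_i = x_i mod 7, x_{i+1} = (x_i − d_i)/7. The first 5 digits are (1, 4, 3, 5, 1).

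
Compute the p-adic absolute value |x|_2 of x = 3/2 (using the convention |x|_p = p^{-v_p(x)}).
|3/2|_2 = 2

Step 1 — compute v_2(x) by factoring powers of 2 out of the numerator and denominator: v_2(3/2) = -1. Step 2 — apply |x|_p = p^{-v_p(x)} = 2^{1} = 2.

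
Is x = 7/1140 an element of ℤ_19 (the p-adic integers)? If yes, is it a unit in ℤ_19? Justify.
x ∉ ℤ_19 (v_19(x) = -1 < 0)

ℤ_19 = {x ∈ ℚ_19 : v_19(x) ≥ 0} and ℤ_19^× = {x ∈ ℤ_19 : v_19(x) = 0}. Here v_19(7/1140) = v_19(num) − v_19(den) = -1; compare against these criteria.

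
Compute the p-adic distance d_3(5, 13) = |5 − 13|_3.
d_3(5, 13) = 1

Step 1 — x − y = 5 − 13 = -8. Step 2 — v_3(-8) = 0 (factor: -8 = −(3^0 · 8); the sign does not affect v_p). Step 3 — |x − y|_3 = 3^{0} = 1.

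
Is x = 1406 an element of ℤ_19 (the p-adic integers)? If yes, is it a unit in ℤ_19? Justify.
x ∈ ℤ_19 but not a unit; v_19(x) = 1 > 0

ℤ_19 = {x ∈ ℚ_19 : v_19(x) ≥ 0} and ℤ_19^× = {x ∈ ℤ_19 : v_19(x) = 0}. Here v_19(1406) = v_19(num) − v_19(den) = 1; compare against these criteria.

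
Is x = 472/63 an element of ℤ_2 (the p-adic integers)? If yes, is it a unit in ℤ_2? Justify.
x ∈ ℤ_2 but not a unit; v_2(x) = 3 > 0

ℤ_2 = {x ∈ ℚ_2 : v_2(x) ≥ 0} and ℤ_2^× = {x ∈ ℤ_2 : v_2(x) = 0}. Here v_2(472/63) = v_2(num) − v_2(den) = 3; compare against these criteria.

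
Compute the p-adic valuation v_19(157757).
v_19(157757) = 3

v_19(n) is the largest exponent k such that 19^k divides n. Factor out: 157757 = 19^3 · 23. (Sign doesn't affect v_p.) So v_19(157757) = 3.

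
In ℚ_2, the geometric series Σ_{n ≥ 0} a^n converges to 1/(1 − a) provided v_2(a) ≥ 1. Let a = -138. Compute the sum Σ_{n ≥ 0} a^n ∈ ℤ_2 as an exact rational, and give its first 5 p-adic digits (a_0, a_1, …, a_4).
Σ a^n = 1/(1 − a) = 1/139;  first 5 digits = (1, 1, 0, 0, 0)

v_2(a) = 1 ≥ 1, so the series converges in ℤ_2 to 1/(1 − a) = 1/(1 − (-138)) = 1/139. Expand this rational in ℤ_2: compute digits iteratively via d_i = x_i mod 2, x_{i+1} = (x_i − d_i)/2. The first 5 digits are (1, 1, 0, 0, 0).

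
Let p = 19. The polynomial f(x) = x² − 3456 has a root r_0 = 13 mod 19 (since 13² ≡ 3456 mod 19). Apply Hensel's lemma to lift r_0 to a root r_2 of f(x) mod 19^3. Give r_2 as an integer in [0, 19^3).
r_2 = 4763 (mod 6859)

Hensel's recurrence: r_{i+1} = r_i − f(r_i)·(f′(r_i))^{-1} mod 19^{i+2}, with f′(x) = 2x. Iterate:
  r_0 = 13 (mod 19)
  r_1 = 70 (mod 361)
  r_2 = 4763 (mod 6859)
Final: r_2 = 4763, and one checks f(r_2) ≡ 0 mod 19^3.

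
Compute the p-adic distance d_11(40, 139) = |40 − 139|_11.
d_11(40, 139) = 1/11

Step 1 — x − y = 40 − 139 = -99. Step 2 — v_11(-99) = 1 (factor: -99 = −(11^1 · 9); the sign does not affect v_p). Step 3 — |x − y|_11 = 11^{-1} = 1/11.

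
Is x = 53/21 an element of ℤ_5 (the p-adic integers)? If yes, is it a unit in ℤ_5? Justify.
x ∈ ℤ_5^× (unit); v_5(x) = 0

ℤ_5 = {x ∈ ℚ_5 : v_5(x) ≥ 0} and ℤ_5^× = {x ∈ ℤ_5 : v_5(x) = 0}. Here v_5(53/21) = v_5(num) − v_5(den) = 0; compare against these criteria.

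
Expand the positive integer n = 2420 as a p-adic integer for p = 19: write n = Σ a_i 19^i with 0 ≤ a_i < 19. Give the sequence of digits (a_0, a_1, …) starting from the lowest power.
(a_0, a_1, …) = (7, 13, 6)

Repeated division by 19 gives the digits low-to-high: 2420 = 7 + 13·19^1 + 6·19^2. Digit sequence: (7, 13, 6).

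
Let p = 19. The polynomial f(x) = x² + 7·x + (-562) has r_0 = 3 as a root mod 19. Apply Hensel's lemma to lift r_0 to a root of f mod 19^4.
r_3 = 36255 (mod 130321)

Hensel: r_{i+1} = r_i − f(r_i)·(f′(r_i))^{-1} mod 19^{i+2}, f′(x) = 2x + 7. Iterate:
  r_0 = 3 (mod 19)
  r_1 = 155 (mod 361)
  r_2 = 1960 (mod 6859)
  r_3 = 36255 (mod 130321)
Final: r = 36255 satisfies f(r) ≡ 0 mod 19^4.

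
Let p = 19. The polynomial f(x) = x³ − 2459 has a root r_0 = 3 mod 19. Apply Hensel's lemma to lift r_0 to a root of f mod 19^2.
r_1 = 307 (mod 361)

Hensel: r_{i+1} = r_i − f(r_i)/f′(r_i) mod 19^{i+2}, where f′(x) = 3x². Iterate:
  r_0 = 3 (mod 19)
  r_1 = 307 (mod 361)
Final: r = 307 with f(r) ≡ 0 mod 19^2.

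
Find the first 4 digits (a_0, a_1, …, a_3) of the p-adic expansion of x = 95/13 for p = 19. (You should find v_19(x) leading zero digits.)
(a_0, …, a_3) = (0, 15, 8, 1)

v_19(95/13) = 1, so a_0 = ... = a_0 = 0. Factor out: x = 19^1 · u with u = 5/13 a unit in ℤ_19. Expand u iteratively via a_{v+i} = u_i mod 19, u_{i+1} = (u_i − a_{v+i})/19:
  u_0 = 5/13;  a_1 = 15;  u_1 = (u_0 − 15)/19 = -10/13
  u_1 = -10/13;  a_2 = 8;  u_2 = (u_1 − 8)/19 = -6/13
  u_2 = -6/13;  a_3 = 1;  u_3 = (u_2 − 1)/19 = -1/13
Digits: (0, 15, 8, 1).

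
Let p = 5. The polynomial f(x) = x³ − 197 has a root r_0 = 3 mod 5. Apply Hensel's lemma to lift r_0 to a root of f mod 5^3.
r_2 = 13 (mod 125)

Hensel: r_{i+1} = r_i − f(r_i)/f′(r_i) mod 5^{i+2}, where f′(x) = 3x². Iterate:
  r_0 = 3 (mod 5)
  r_1 = 13 (mod 25)
  r_2 = 13 (mod 125)
Final: r = 13 with f(r) ≡ 0 mod 5^3.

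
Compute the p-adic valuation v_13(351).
v_13(351) = 1

v_13(n) is the largest exponent k such that 13^k divides n. Factor out: 351 = 13^1 · 27. (Sign doesn't affect v_p.) So v_13(351) = 1.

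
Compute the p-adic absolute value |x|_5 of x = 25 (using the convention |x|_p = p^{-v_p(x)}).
|25|_5 = 1/25

Step 1 — compute v_5(x) by factoring powers of 5 out of the numerator and denominator: v_5(25) = 2. Step 2 — apply |x|_p = p^{-v_p(x)} = 5^{-2} = 1/25.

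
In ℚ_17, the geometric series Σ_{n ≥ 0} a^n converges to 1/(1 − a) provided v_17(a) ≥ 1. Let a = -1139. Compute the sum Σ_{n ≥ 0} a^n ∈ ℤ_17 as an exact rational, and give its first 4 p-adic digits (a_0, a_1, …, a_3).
Σ a^n = 1/(1 − a) = 1/1140;  first 4 digits = (1, 1, 14, 9)

v_17(a) = 1 ≥ 1, so the series converges in ℤ_17 to 1/(1 − a) = 1/(1 − (-1139)) = 1/1140. Expand this rational in ℤ_17: compute digits iteratively via d_i = x_i mod 17, x_{i+1} = (x_i − d_i)/17. The first 4 digits are (1, 1, 14, 9).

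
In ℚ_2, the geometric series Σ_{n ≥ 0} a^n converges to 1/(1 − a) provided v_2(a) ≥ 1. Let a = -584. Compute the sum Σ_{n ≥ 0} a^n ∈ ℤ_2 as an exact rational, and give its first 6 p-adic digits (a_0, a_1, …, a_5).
Σ a^n = 1/(1 − a) = 1/585;  first 6 digits = (1, 0, 0, 1, 1, 1)

v_2(a) = 3 ≥ 1, so the series converges in ℤ_2 to 1/(1 − a) = 1/(1 − (-584)) = 1/585. Expand this rational in ℤ_2: compute digits iteratively via d_i = x_i mod 2, x_{i+1} = (x_i − d_i)/2. The first 6 digits are (1, 0, 0, 1, 1, 1).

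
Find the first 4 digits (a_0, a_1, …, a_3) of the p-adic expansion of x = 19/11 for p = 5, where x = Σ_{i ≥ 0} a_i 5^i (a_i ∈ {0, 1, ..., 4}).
(a_0, …, a_3) = (4, 0, 4, 1)

v_5(19/11) = 0 (numerator and denominator both coprime to 5), so x ∈ ℤ_5^×. Compute digits iteratively via a_i = x_i mod 5, x_{i+1} = (x_i − a_i)/5, with x_0 = x:
  x_0 = 19/11;  a_0 = 4;  x_1 = (x_0 − 4)/5 = -5/11
  x_1 = -5/11;  a_1 = 0;  x_2 = (x_1 − 0)/5 = -1/11
  x_2 = -1/11;  a_2 = 4;  x_3 = (x_2 − 4)/5 = -9/11
  x_3 = -9/11;  a_3 = 1;  x_4 = (x_3 − 1)/5 = -4/11
Digits: (4, 0, 4, 1).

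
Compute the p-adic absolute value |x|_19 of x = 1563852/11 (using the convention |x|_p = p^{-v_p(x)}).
|1563852/11|_19 = 1/130321

Step 1 — compute v_19(x) by factoring powers of 19 out of the numerator and denominator: v_19(1563852/11) = 4. Step 2 — apply |x|_p = p^{-v_p(x)} = 19^{-4} = 1/130321.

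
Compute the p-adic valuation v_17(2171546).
v_17(2171546) = 4

v_17(n) is the largest exponent k such that 17^k divides n. Factor out: 2171546 = 17^4 · 26. (Sign doesn't affect v_p.) So v_17(2171546) = 4.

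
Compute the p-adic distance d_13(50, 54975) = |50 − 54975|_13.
d_13(50, 54975) = 1/2197

Step 1 — x − y = 50 − 54975 = -54925. Step 2 — v_13(-54925) = 3 (factor: -54925 = −(13^3 · 25); the sign does not affect v_p). Step 3 — |x − y|_13 = 13^{-3} = 1/2197.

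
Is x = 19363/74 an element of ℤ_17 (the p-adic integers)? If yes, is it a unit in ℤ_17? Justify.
x ∈ ℤ_17 but not a unit; v_17(x) = 2 > 0

ℤ_17 = {x ∈ ℚ_17 : v_17(x) ≥ 0} and ℤ_17^× = {x ∈ ℤ_17 : v_17(x) = 0}. Here v_17(19363/74) = v_17(num) − v_17(den) = 2; compare against these criteria.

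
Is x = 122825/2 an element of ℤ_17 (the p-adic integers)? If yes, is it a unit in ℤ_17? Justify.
x ∈ ℤ_17 but not a unit; v_17(x) = 3 > 0

ℤ_17 = {x ∈ ℚ_17 : v_17(x) ≥ 0} and ℤ_17^× = {x ∈ ℤ_17 : v_17(x) = 0}. Here v_17(122825/2) = v_17(num) − v_17(den) = 3; compare against these criteria.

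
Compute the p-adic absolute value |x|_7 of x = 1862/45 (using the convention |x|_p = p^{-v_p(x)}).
|1862/45|_7 = 1/49

Step 1 — compute v_7(x) by factoring powers of 7 out of the numerator and denominator: v_7(1862/45) = 2. Step 2 — apply |x|_p = p^{-v_p(x)} = 7^{-2} = 1/49.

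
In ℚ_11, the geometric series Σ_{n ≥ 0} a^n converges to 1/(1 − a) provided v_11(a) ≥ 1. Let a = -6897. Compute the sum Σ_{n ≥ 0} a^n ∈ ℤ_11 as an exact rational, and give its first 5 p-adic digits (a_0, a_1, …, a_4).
Σ a^n = 1/(1 − a) = 1/6898;  first 5 digits = (1, 0, 9, 5, 3)

v_11(a) = 2 ≥ 1, so the series converges in ℤ_11 to 1/(1 − a) = 1/(1 − (-6897)) = 1/6898. Expand this rational in ℤ_11: compute digits iteratively via d_i = x_i mod 11, x_{i+1} = (x_i − d_i)/11. The first 5 digits are (1, 0, 9, 5, 3).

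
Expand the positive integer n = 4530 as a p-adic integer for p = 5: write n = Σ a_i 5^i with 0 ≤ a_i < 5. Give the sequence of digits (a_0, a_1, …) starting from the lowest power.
(a_0, a_1, …) = (0, 1, 1, 1, 2, 1)

Repeated division by 5 gives the digits low-to-high: 4530 = 1·5^1 + 1·5^2 + 1·5^3 + 2·5^4 + 1·5^5. Digit sequence: (0, 1, 1, 1, 2, 1).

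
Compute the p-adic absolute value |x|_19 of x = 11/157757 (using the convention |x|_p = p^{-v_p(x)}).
|11/157757|_19 = 6859

Step 1 — compute v_19(x) by factoring powers of 19 out of the numerator and denominator: v_19(11/157757) = -3. Step 2 — apply |x|_p = p^{-v_p(x)} = 19^{3} = 6859.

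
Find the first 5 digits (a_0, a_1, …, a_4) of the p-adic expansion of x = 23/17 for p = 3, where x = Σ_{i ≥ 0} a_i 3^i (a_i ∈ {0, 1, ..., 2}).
(a_0, …, a_4) = (1, 1, 2, 1, 1)

v_3(23/17) = 0 (numerator and denominator both coprime to 3), so x ∈ ℤ_3^×. Compute digits iteratively via a_i = x_i mod 3, x_{i+1} = (x_i − a_i)/3, with x_0 = x:
  x_0 = 23/17;  a_0 = 1;  x_1 = (x_0 − 1)/3 = 2/17
  x_1 = 2/17;  a_1 = 1;  x_2 = (x_1 − 1)/3 = -5/17
  x_2 = -5/17;  a_2 = 2;  x_3 = (x_2 − 2)/3 = -13/17
  x_3 = -13/17;  a_3 = 1;  x_4 = (x_3 − 1)/3 = -10/17
  x_4 = -10/17;  a_4 = 1;  x_5 = (x_4 − 1)/3 = -9/17
Digits: (1, 1, 2, 1, 1).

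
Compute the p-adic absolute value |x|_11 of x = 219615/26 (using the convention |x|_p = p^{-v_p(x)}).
|219615/26|_11 = 1/14641

Step 1 — compute v_11(x) by factoring powers of 11 out of the numerator and denominator: v_11(219615/26) = 4. Step 2 — apply |x|_p = p^{-v_p(x)} = 11^{-4} = 1/14641.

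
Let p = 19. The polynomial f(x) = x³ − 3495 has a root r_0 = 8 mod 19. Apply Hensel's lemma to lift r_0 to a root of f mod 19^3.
r_2 = 4207 (mod 6859)

Hensel: r_{i+1} = r_i − f(r_i)/f′(r_i) mod 19^{i+2}, where f′(x) = 3x². Iterate:
  r_0 = 8 (mod 19)
  r_1 = 236 (mod 361)
  r_2 = 4207 (mod 6859)
Final: r = 4207 with f(r) ≡ 0 mod 19^3.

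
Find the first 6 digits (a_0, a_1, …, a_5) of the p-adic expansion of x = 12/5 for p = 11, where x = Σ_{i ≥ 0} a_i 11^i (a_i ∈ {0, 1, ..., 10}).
(a_0, …, a_5) = (9, 6, 6, 6, 6, 6)

v_11(12/5) = 0 (numerator and denominator both coprime to 11), so x ∈ ℤ_11^×. Compute digits iteratively via a_i = x_i mod 11, x_{i+1} = (x_i − a_i)/11, with x_0 = x:
  x_0 = 12/5;  a_0 = 9;  x_1 = (x_0 − 9)/11 = -3/5
  x_1 = -3/5;  a_1 = 6;  x_2 = (x_1 − 6)/11 = -3/5
  x_2 = -3/5;  a_2 = 6;  x_3 = (x_2 − 6)/11 = -3/5
  x_3 = -3/5;  a_3 = 6;  x_4 = (x_3 − 6)/11 = -3/5
  x_4 = -3/5;  a_4 = 6;  x_5 = (x_4 − 6)/11 = -3/5
  x_5 = -3/5;  a_5 = 6;  x_6 = (x_5 − 6)/11 = -3/5
Digits: (9, 6, 6, 6, 6, 6).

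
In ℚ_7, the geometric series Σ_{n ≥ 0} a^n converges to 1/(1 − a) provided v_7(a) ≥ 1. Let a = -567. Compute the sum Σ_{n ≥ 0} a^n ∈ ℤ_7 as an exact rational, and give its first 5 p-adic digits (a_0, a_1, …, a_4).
Σ a^n = 1/(1 − a) = 1/568;  first 5 digits = (1, 3, 4, 3, 6)

v_7(a) = 1 ≥ 1, so the series converges in ℤ_7 to 1/(1 − a) = 1/(1 − (-567)) = 1/568. Expand this rational in ℤ_7: compute digits iteratively via d_i = x_i mod 7, x_{i+1} = (x_i − d_i)/7. The first 5 digits are (1, 3, 4, 3, 6).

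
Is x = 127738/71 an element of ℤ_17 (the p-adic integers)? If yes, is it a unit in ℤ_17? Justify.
x ∈ ℤ_17 but not a unit; v_17(x) = 3 > 0

ℤ_17 = {x ∈ ℚ_17 : v_17(x) ≥ 0} and ℤ_17^× = {x ∈ ℤ_17 : v_17(x) = 0}. Here v_17(127738/71) = v_17(num) − v_17(den) = 3; compare against these criteria.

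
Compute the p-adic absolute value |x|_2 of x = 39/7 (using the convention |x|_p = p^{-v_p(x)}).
|39/7|_2 = 1

Step 1 — compute v_2(x) by factoring powers of 2 out of the numerator and denominator: v_2(39/7) = 0. Step 2 — apply |x|_p = p^{-v_p(x)} = 2^{0} = 1.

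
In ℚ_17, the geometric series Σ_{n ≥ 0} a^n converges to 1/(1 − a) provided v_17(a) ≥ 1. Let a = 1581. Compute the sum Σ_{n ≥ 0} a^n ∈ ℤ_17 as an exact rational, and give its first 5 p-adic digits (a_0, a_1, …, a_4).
Σ a^n = 1/(1 − a) = -1/1580;  first 5 digits = (1, 8, 1, 1, 16)

v_17(a) = 1 ≥ 1, so the series converges in ℤ_17 to 1/(1 − a) = 1/(1 − 1581) = -1/1580. Expand this rational in ℤ_17: compute digits iteratively via d_i = x_i mod 17, x_{i+1} = (x_i − d_i)/17. The first 5 digits are (1, 8, 1, 1, 16).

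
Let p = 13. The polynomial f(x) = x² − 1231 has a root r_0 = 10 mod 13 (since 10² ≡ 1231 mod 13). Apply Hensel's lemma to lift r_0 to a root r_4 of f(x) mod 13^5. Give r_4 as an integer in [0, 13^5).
r_4 = 19848 (mod 371293)

Hensel's recurrence: r_{i+1} = r_i − f(r_i)·(f′(r_i))^{-1} mod 13^{i+2}, with f′(x) = 2x. Iterate:
  r_0 = 10 (mod 13)
  r_1 = 75 (mod 169)
  r_2 = 75 (mod 2197)
  r_3 = 19848 (mod 28561)
  r_4 = 19848 (mod 371293)
Final: r_4 = 19848, and one checks f(r_4) ≡ 0 mod 13^5.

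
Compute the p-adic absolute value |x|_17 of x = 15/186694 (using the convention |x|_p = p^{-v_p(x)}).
|15/186694|_17 = 4913

Step 1 — compute v_17(x) by factoring powers of 17 out of the numerator and denominator: v_17(15/186694) = -3. Step 2 — apply |x|_p = p^{-v_p(x)} = 17^{3} = 4913.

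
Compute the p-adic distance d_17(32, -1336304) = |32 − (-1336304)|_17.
d_17(32, -1336304) = 1/83521

Step 1 — x − y = 32 − (-1336304) = 1336336. Step 2 — v_17(1336336) = 4 (factor: 1336336 = (17^4 · 16); the sign does not affect v_p). Step 3 — |x − y|_17 = 17^{-4} = 1/83521.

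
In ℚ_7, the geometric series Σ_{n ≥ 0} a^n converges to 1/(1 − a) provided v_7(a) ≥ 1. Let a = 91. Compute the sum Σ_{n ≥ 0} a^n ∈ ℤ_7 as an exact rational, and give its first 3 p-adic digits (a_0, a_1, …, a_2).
Σ a^n = 1/(1 − a) = -1/90;  first 3 digits = (1, 6, 2)

v_7(a) = 1 ≥ 1, so the series converges in ℤ_7 to 1/(1 − a) = 1/(1 − 91) = -1/90. Expand this rational in ℤ_7: compute digits iteratively via d_i = x_i mod 7, x_{i+1} = (x_i − d_i)/7. The first 3 digits are (1, 6, 2).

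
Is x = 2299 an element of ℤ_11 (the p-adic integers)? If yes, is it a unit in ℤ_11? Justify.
x ∈ ℤ_11 but not a unit; v_11(x) = 2 > 0

ℤ_11 = {x ∈ ℚ_11 : v_11(x) ≥ 0} and ℤ_11^× = {x ∈ ℤ_11 : v_11(x) = 0}. Here v_11(2299) = v_11(num) − v_11(den) = 2; compare against these criteria.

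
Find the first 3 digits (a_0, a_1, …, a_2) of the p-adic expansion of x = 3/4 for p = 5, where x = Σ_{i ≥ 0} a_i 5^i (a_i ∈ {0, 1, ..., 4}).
(a_0, …, a_2) = (2, 1, 1)

v_5(3/4) = 0 (numerator and denominator both coprime to 5), so x ∈ ℤ_5^×. Compute digits iteratively via a_i = x_i mod 5, x_{i+1} = (x_i − a_i)/5, with x_0 = x:
  x_0 = 3/4;  a_0 = 2;  x_1 = (x_0 − 2)/5 = -1/4
  x_1 = -1/4;  a_1 = 1;  x_2 = (x_1 − 1)/5 = -1/4
  x_2 = -1/4;  a_2 = 1;  x_3 = (x_2 − 1)/5 = -1/4
Digits: (2, 1, 1).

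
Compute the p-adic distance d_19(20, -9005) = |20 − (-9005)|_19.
d_19(20, -9005) = 1/361

Step 1 — x − y = 20 − (-9005) = 9025. Step 2 — v_19(9025) = 2 (factor: 9025 = (19^2 · 25); the sign does not affect v_p). Step 3 — |x − y|_19 = 19^{-2} = 1/361.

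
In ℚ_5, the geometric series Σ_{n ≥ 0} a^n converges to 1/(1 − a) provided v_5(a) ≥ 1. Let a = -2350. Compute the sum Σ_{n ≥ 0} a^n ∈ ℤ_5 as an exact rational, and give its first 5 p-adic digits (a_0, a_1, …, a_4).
Σ a^n = 1/(1 − a) = 1/2351;  first 5 digits = (1, 0, 1, 1, 2)

v_5(a) = 2 ≥ 1, so the series converges in ℤ_5 to 1/(1 − a) = 1/(1 − (-2350)) = 1/2351. Expand this rational in ℤ_5: compute digits iteratively via d_i = x_i mod 5, x_{i+1} = (x_i − d_i)/5. The first 5 digits are (1, 0, 1, 1, 2).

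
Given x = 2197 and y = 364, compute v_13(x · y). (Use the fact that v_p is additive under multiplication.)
v_13(799708) = 4

v_p(x) = 3 (factor: 2197 = 13^3 · 1); v_p(y) = 1 (factor: 364 = 13^1 · 28). Additivity: v_p(xy) = v_p(x) + v_p(y) = 3 + 1 = 4. (Direct check: xy = 799708 = 13^4 · (28).)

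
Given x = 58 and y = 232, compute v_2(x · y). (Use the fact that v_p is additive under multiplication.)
v_2(13456) = 4

v_p(x) = 1 (factor: 58 = 2^1 · 29); v_p(y) = 3 (factor: 232 = 2^3 · 29). Additivity: v_p(xy) = v_p(x) + v_p(y) = 1 + 3 = 4. (Direct check: xy = 13456 = 2^4 · (841).)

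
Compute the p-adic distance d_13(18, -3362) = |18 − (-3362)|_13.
d_13(18, -3362) = 1/169

Step 1 — x − y = 18 − (-3362) = 3380. Step 2 — v_13(3380) = 2 (factor: 3380 = (13^2 · 20); the sign does not affect v_p). Step 3 — |x − y|_13 = 13^{-2} = 1/169.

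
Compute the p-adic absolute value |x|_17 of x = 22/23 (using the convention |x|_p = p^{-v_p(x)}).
|22/23|_17 = 1

Step 1 — compute v_17(x) by factoring powers of 17 out of the numerator and denominator: v_17(22/23) = 0. Step 2 — apply |x|_p = p^{-v_p(x)} = 17^{0} = 1.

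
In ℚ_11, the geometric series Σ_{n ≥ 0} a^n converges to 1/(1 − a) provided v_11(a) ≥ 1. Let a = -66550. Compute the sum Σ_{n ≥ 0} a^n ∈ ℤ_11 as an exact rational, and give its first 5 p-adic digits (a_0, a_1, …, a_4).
Σ a^n = 1/(1 − a) = 1/66551;  first 5 digits = (1, 0, 0, 5, 6)

v_11(a) = 3 ≥ 1, so the series converges in ℤ_11 to 1/(1 − a) = 1/(1 − (-66550)) = 1/66551. Expand this rational in ℤ_11: compute digits iteratively via d_i = x_i mod 11, x_{i+1} = (x_i − d_i)/11. The first 5 digits are (1, 0, 0, 5, 6).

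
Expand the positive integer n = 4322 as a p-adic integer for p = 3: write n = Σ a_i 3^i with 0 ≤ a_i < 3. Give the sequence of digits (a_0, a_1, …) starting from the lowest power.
(a_0, a_1, …) = (2, 0, 0, 1, 2, 2, 2, 1)

Repeated division by 3 gives the digits low-to-high: 4322 = 2 + 1·3^3 + 2·3^4 + 2·3^5 + 2·3^6 + 1·3^7. Digit sequence: (2, 0, 0, 1, 2, 2, 2, 1).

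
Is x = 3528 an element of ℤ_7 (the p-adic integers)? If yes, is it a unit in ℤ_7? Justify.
x ∈ ℤ_7 but not a unit; v_7(x) = 2 > 0

ℤ_7 = {x ∈ ℚ_7 : v_7(x) ≥ 0} and ℤ_7^× = {x ∈ ℤ_7 : v_7(x) = 0}. Here v_7(3528) = v_7(num) − v_7(den) = 2; compare against these criteria.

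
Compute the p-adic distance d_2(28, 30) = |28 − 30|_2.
d_2(28, 30) = 1/2

Step 1 — x − y = 28 − 30 = -2. Step 2 — v_2(-2) = 1 (factor: -2 = −(2^1 · 1); the sign does not affect v_p). Step 3 — |x − y|_2 = 2^{-1} = 1/2.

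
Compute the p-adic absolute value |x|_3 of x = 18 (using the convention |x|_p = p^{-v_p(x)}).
|18|_3 = 1/9

Step 1 — compute v_3(x) by factoring powers of 3 out of the numerator and denominator: v_3(18) = 2. Step 2 — apply |x|_p = p^{-v_p(x)} = 3^{-2} = 1/9.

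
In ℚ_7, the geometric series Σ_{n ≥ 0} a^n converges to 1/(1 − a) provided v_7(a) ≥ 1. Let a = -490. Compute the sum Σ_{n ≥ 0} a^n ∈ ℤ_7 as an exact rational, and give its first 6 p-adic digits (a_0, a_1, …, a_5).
Σ a^n = 1/(1 − a) = 1/491;  first 6 digits = (1, 0, 4, 5, 1, 0)

v_7(a) = 2 ≥ 1, so the series converges in ℤ_7 to 1/(1 − a) = 1/(1 − (-490)) = 1/491. Expand this rational in ℤ_7: compute digits iteratively via d_i = x_i mod 7, x_{i+1} = (x_i − d_i)/7. The first 6 digits are (1, 0, 4, 5, 1, 0).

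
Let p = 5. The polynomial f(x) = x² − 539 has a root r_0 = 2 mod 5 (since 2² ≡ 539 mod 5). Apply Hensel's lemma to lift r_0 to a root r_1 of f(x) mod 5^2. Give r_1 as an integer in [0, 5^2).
r_1 = 17 (mod 25)

Hensel's recurrence: r_{i+1} = r_i − f(r_i)·(f′(r_i))^{-1} mod 5^{i+2}, with f′(x) = 2x. Iterate:
  r_0 = 2 (mod 5)
  r_1 = 17 (mod 25)
Final: r_1 = 17, and one checks f(r_1) ≡ 0 mod 5^2.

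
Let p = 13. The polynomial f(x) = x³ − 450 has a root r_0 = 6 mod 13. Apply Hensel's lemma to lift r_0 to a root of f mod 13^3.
r_2 = 994 (mod 2197)

Hensel: r_{i+1} = r_i − f(r_i)/f′(r_i) mod 13^{i+2}, where f′(x) = 3x². Iterate:
  r_0 = 6 (mod 13)
  r_1 = 149 (mod 169)
  r_2 = 994 (mod 2197)
Final: r = 994 with f(r) ≡ 0 mod 13^3.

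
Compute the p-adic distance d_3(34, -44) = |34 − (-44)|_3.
d_3(34, -44) = 1/3

Step 1 — x − y = 34 − (-44) = 78. Step 2 — v_3(78) = 1 (factor: 78 = (3^1 · 26); the sign does not affect v_p). Step 3 — |x − y|_3 = 3^{-1} = 1/3.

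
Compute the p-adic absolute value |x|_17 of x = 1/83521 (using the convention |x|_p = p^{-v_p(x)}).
|1/83521|_17 = 83521

Step 1 — compute v_17(x) by factoring powers of 17 out of the numerator and denominator: v_17(1/83521) = -4. Step 2 — apply |x|_p = p^{-v_p(x)} = 17^{4} = 83521.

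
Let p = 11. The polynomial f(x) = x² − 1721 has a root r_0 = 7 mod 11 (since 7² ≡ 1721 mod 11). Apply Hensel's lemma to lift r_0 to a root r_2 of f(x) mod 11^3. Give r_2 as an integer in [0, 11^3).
r_2 = 524 (mod 1331)

Hensel's recurrence: r_{i+1} = r_i − f(r_i)·(f′(r_i))^{-1} mod 11^{i+2}, with f′(x) = 2x. Iterate:
  r_0 = 7 (mod 11)
  r_1 = 40 (mod 121)
  r_2 = 524 (mod 1331)
Final: r_2 = 524, and one checks f(r_2) ≡ 0 mod 11^3.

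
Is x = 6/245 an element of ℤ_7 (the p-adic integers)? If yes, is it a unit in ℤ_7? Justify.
x ∉ ℤ_7 (v_7(x) = -2 < 0)

ℤ_7 = {x ∈ ℚ_7 : v_7(x) ≥ 0} and ℤ_7^× = {x ∈ ℤ_7 : v_7(x) = 0}. Here v_7(6/245) = v_7(num) − v_7(den) = -2; compare against these criteria.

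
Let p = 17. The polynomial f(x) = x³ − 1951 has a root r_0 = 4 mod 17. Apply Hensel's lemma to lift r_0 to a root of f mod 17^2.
r_1 = 242 (mod 289)

Hensel: r_{i+1} = r_i − f(r_i)/f′(r_i) mod 17^{i+2}, where f′(x) = 3x². Iterate:
  r_0 = 4 (mod 17)
  r_1 = 242 (mod 289)
Final: r = 242 with f(r) ≡ 0 mod 17^2.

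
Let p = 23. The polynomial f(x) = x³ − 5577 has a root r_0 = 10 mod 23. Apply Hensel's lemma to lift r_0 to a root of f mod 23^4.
r_3 = 248456 (mod 279841)

Hensel: r_{i+1} = r_i − f(r_i)/f′(r_i) mod 23^{i+2}, where f′(x) = 3x². Iterate:
  r_0 = 10 (mod 23)
  r_1 = 355 (mod 529)
  r_2 = 5116 (mod 12167)
  r_3 = 248456 (mod 279841)
Final: r = 248456 with f(r) ≡ 0 mod 23^4.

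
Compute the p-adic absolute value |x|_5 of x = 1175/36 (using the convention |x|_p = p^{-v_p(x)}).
|1175/36|_5 = 1/25

Step 1 — compute v_5(x) by factoring powers of 5 out of the numerator and denominator: v_5(1175/36) = 2. Step 2 — apply |x|_p = p^{-v_p(x)} = 5^{-2} = 1/25.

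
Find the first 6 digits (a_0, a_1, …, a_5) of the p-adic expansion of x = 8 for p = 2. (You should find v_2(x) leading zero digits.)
(a_0, …, a_5) = (0, 0, 0, 1, 0, 0)

v_2(8) = 3, so a_0 = ... = a_2 = 0. Factor out: x = 2^3 · u with u = 1 a unit in ℤ_2. Expand u iteratively via a_{v+i} = u_i mod 2, u_{i+1} = (u_i − a_{v+i})/2:
  u_0 = 1;  a_3 = 1;  u_1 = (u_0 − 1)/2 = 0
  u_1 = 0;  a_4 = 0;  u_2 = (u_1 − 0)/2 = 0
  u_2 = 0;  a_5 = 0;  u_3 = (u_2 − 0)/2 = 0
Digits: (0, 0, 0, 1, 0, 0).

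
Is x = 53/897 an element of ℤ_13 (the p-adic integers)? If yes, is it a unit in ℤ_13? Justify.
x ∉ ℤ_13 (v_13(x) = -1 < 0)

ℤ_13 = {x ∈ ℚ_13 : v_13(x) ≥ 0} and ℤ_13^× = {x ∈ ℤ_13 : v_13(x) = 0}. Here v_13(53/897) = v_13(num) − v_13(den) = -1; compare against these criteria.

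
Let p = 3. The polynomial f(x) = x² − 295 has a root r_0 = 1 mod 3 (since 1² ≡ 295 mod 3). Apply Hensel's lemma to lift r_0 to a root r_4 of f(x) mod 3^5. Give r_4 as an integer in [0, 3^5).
r_4 = 211 (mod 243)

Hensel's recurrence: r_{i+1} = r_i − f(r_i)·(f′(r_i))^{-1} mod 3^{i+2}, with f′(x) = 2x. Iterate:
  r_0 = 1 (mod 3)
  r_1 = 4 (mod 9)
  r_2 = 22 (mod 27)
  r_3 = 49 (mod 81)
  r_4 = 211 (mod 243)
Final: r_4 = 211, and one checks f(r_4) ≡ 0 mod 3^5.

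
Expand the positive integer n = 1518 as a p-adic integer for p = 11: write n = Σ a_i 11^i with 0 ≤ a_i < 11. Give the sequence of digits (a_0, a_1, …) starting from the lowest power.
(a_0, a_1, …) = (0, 6, 1, 1)

Repeated division by 11 gives the digits low-to-high: 1518 = 6·11^1 + 1·11^2 + 1·11^3. Digit sequence: (0, 6, 1, 1).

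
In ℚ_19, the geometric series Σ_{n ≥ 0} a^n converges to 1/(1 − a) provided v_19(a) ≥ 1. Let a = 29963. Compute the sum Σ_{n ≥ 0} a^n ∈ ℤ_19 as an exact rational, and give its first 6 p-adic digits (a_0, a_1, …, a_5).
Σ a^n = 1/(1 − a) = -1/29962;  first 6 digits = (1, 0, 7, 4, 11, 1)

v_19(a) = 2 ≥ 1, so the series converges in ℤ_19 to 1/(1 − a) = 1/(1 − 29963) = -1/29962. Expand this rational in ℤ_19: compute digits iteratively via d_i = x_i mod 19, x_{i+1} = (x_i − d_i)/19. The first 6 digits are (1, 0, 7, 4, 11, 1).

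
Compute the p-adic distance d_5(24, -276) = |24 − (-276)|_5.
d_5(24, -276) = 1/25

Step 1 — x − y = 24 − (-276) = 300. Step 2 — v_5(300) = 2 (factor: 300 = (5^2 · 12); the sign does not affect v_p). Step 3 — |x − y|_5 = 5^{-2} = 1/25.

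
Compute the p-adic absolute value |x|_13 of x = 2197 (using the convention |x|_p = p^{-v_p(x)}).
|2197|_13 = 1/2197

Step 1 — compute v_13(x) by factoring powers of 13 out of the numerator and denominator: v_13(2197) = 3. Step 2 — apply |x|_p = p^{-v_p(x)} = 13^{-3} = 1/2197.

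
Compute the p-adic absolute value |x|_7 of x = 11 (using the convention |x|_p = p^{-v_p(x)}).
|11|_7 = 1

Step 1 — compute v_7(x) by factoring powers of 7 out of the numerator and denominator: v_7(11) = 0. Step 2 — apply |x|_p = p^{-v_p(x)} = 7^{0} = 1.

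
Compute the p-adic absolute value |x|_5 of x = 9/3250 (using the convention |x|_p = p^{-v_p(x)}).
|9/3250|_5 = 125

Step 1 — compute v_5(x) by factoring powers of 5 out of the numerator and denominator: v_5(9/3250) = -3. Step 2 — apply |x|_p = p^{-v_p(x)} = 5^{3} = 125.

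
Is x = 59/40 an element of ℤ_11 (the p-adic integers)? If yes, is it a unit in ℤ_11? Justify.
x ∈ ℤ_11^× (unit); v_11(x) = 0

ℤ_11 = {x ∈ ℚ_11 : v_11(x) ≥ 0} and ℤ_11^× = {x ∈ ℤ_11 : v_11(x) = 0}. Here v_11(59/40) = v_11(num) − v_11(den) = 0; compare against these criteria.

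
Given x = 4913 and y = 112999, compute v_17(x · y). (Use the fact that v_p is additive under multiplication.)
v_17(555164087) = 6

v_p(x) = 3 (factor: 4913 = 17^3 · 1); v_p(y) = 3 (factor: 112999 = 17^3 · 23). Additivity: v_p(xy) = v_p(x) + v_p(y) = 3 + 3 = 6. (Direct check: xy = 555164087 = 17^6 · (23).)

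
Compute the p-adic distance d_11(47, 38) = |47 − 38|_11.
d_11(47, 38) = 1

Step 1 — x − y = 47 − 38 = 9. Step 2 — v_11(9) = 0 (factor: 9 = (11^0 · 9); the sign does not affect v_p). Step 3 — |x − y|_11 = 11^{0} = 1.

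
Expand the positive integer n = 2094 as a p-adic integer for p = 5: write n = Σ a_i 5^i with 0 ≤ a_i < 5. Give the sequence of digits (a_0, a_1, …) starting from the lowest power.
(a_0, a_1, …) = (4, 3, 3, 1, 3)

Repeated division by 5 gives the digits low-to-high: 2094 = 4 + 3·5^1 + 3·5^2 + 1·5^3 + 3·5^4. Digit sequence: (4, 3, 3, 1, 3).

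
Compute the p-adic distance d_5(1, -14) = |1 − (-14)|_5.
d_5(1, -14) = 1/5

Step 1 — x − y = 1 − (-14) = 15. Step 2 — v_5(15) = 1 (factor: 15 = (5^1 · 3); the sign does not affect v_p). Step 3 — |x − y|_5 = 5^{-1} = 1/5.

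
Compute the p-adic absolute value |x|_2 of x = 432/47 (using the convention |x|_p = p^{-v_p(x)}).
|432/47|_2 = 1/16

Step 1 — compute v_2(x) by factoring powers of 2 out of the numerator and denominator: v_2(432/47) = 4. Step 2 — apply |x|_p = p^{-v_p(x)} = 2^{-4} = 1/16.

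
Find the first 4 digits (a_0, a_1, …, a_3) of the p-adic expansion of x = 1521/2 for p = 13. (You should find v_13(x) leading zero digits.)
(a_0, …, a_3) = (0, 0, 11, 6)

v_13(1521/2) = 2, so a_0 = ... = a_1 = 0. Factor out: x = 13^2 · u with u = 9/2 a unit in ℤ_13. Expand u iteratively via a_{v+i} = u_i mod 13, u_{i+1} = (u_i − a_{v+i})/13:
  u_0 = 9/2;  a_2 = 11;  u_1 = (u_0 − 11)/13 = -1/2
  u_1 = -1/2;  a_3 = 6;  u_2 = (u_1 − 6)/13 = -1/2
Digits: (0, 0, 11, 6).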